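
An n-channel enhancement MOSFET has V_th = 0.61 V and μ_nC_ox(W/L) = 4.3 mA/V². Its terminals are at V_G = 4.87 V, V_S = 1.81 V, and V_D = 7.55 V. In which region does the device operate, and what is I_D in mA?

Saturation; I_D = 12.9 mA

V_GS = V_G − V_S = 4.87 − 1.81 = 3.06 V; V_DS = V_D − V_S = 7.55 − 1.81 = 5.74 V.
V_ov = V_GS − V_th = 3.06 − 0.61 = 2.45 V.
Since V_DS = 5.74 V ≥ V_ov = 2.45 V, the device is in saturation.
I_D = ½ k_n V_ov² = 0.5 × 4.3 × 2.45² = 12.9 mA.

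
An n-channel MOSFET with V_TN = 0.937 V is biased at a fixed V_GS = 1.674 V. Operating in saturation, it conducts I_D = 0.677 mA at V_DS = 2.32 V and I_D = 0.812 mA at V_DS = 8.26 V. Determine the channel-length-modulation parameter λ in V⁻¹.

With V_GS fixed, I_D ∝ (1 + λ V_DS) in saturation, so I_D2/I_D1 = (1 + λ V_DS2)/(1 + λ V_DS1).
0.812/0.677 = 1.199 = (1 + 8.26 λ)/(1 + 2.32 λ).
Solving: λ (I_D1 V_DS2 − I_D2 V_DS1) = I_D2 − I_D1, so λ = (0.812 − 0.677) / (0.677 × 8.26 − 0.812 × 2.32) = 0.135 / 3.71 = 0.0364 V⁻¹.

λ = 0.0364 V⁻¹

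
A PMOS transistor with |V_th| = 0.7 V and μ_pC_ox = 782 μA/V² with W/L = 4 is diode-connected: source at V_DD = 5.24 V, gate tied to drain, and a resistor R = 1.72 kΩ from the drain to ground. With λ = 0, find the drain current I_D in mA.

With gate tied to drain, V_SG = V_SD ≥ V_SG − |V_th|, so the device is in saturation.
k_p = μ_pC_ox · (W/L) = 3.128 mA/V².
KCL at the drain: ½ k_p (V_SG − |V_th|)² = (V_DD − V_SG)/R.
Let x = V_SG − 0.7. Then 2.69 x² + x − 4.54 = 0, giving x = 1.13 V (positive root), so V_SG = 1.83 V.
I_D = (V_DD − V_SG)/R = (5.24 − 1.83) / 1.72 = 1.98 mA.

I_D = 1.98 mA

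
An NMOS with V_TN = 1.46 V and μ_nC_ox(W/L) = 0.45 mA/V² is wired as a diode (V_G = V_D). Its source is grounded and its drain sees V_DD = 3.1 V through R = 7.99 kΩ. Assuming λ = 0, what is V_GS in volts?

With gate tied to drain, V_GS = V_DS ≥ V_GS − V_TN, so the device is in saturation.
KCL at the drain: ½ k_n (V_GS − V_TN)² = (V_DD − V_GS)/R.
Let x = V_GS − 1.46. Then 1.8 x² + x − 1.64 = 0, giving x = 0.717 V (positive root), so V_GS = 2.18 V.
I_D = (V_DD − V_GS)/R = (3.1 − 2.18) / 7.99 = 0.116 mA.

V_GS = 2.18 V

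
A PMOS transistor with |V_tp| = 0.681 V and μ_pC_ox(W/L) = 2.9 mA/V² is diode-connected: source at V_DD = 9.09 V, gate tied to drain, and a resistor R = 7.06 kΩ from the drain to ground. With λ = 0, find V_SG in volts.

V_SG = 1.54 V

With gate tied to drain, V_SG = V_SD ≥ V_SG − |V_tp|, so the device is in saturation.
KCL at the drain: ½ k_p (V_SG − |V_tp|)² = (V_DD − V_SG)/R.
Let x = V_SG − 0.681. Then 10.2 x² + x − 8.409 = 0, giving x = 0.859 V (positive root), so V_SG = 1.54 V.
I_D = (V_DD − V_SG)/R = (9.09 − 1.54) / 7.06 = 1.07 mA.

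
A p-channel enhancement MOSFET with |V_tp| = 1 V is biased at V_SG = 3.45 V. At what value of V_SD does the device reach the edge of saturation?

V_SD,sat = 2.45 V

The boundary between triode and saturation is V_SD = V_SG − |V_tp| = V_ov.
V_ov = 3.45 − 1 = 2.45 V.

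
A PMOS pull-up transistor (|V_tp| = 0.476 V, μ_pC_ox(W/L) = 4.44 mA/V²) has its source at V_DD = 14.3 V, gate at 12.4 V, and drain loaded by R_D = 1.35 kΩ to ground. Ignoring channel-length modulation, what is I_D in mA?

V_SG = V_DD − V_G = 14.3 − 12.4 = 1.9 V, so V_ov = 1.9 − 0.476 = 1.42 V.
Assume saturation: I_D = ½ k_p V_ov² = 0.5 × 4.44 × 1.42² = 4.5 mA, giving V_SD = V_DD − I_D R_D = 14.3 − 4.5 × 1.35 = 8.22 V.
V_SD = 8.22 V ≥ V_ov = 1.42 V, confirming saturation.

I_D = 4.50 mA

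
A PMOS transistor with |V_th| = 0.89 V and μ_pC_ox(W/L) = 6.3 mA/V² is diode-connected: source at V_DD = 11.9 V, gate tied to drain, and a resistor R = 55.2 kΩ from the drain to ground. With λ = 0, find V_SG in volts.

With gate tied to drain, V_SG = V_SD ≥ V_SG − |V_th|, so the device is in saturation.
KCL at the drain: ½ k_p (V_SG − |V_th|)² = (V_DD − V_SG)/R.
Let x = V_SG − 0.89. Then 174 x² + x − 11.01 = 0, giving x = 0.249 V (positive root), so V_SG = 1.14 V.
I_D = (V_DD − V_SG)/R = (11.9 − 1.14) / 55.2 = 0.195 mA.

V_SG = 1.14 V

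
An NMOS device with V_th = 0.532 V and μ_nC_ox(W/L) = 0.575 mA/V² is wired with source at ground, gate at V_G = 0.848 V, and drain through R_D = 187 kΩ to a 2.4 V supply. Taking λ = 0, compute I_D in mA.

V_GS = V_G = 0.848 V, so V_ov = 0.848 − 0.532 = 0.316 V.
Assume saturation: I_D = ½ k_n V_ov² = 0.5 × 0.575 × 0.316² = 0.0287 mA, giving V_DS = V_DD − I_D R_D = 2.4 − 0.0287 × 187 = -2.97 V.
But -2.97 V < V_ov = 0.316 V, so the device is actually in triode.
In triode I_D = k_n[V_ov V_DS − ½ V_DS²] and I_D = (V_DD − V_DS)/R_D. Equating: 53.8 V_DS² − 34.98 V_DS + 2.4 = 0, giving V_DS = 0.078 V (the root below V_ov).
I_D = (2.4 − 0.078) / 187 = 0.0124 mA.

I_D = 0.0124 mA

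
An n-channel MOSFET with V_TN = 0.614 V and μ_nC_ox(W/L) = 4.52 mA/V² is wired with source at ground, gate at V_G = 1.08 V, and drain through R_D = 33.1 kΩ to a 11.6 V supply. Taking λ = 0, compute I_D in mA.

V_GS = V_G = 1.08 V, so V_ov = 1.08 − 0.614 = 0.466 V.
Assume saturation: I_D = ½ k_n V_ov² = 0.5 × 4.52 × 0.466² = 0.491 mA, giving V_DS = V_DD − I_D R_D = 11.6 − 0.491 × 33.1 = -4.64 V.
But -4.64 V < V_ov = 0.466 V, so the device is actually in triode.
In triode I_D = k_n[V_ov V_DS − ½ V_DS²] and I_D = (V_DD − V_DS)/R_D. Equating: 74.8 V_DS² − 70.72 V_DS + 11.6 = 0, giving V_DS = 0.211 V (the root below V_ov).
I_D = (11.6 − 0.211) / 33.1 = 0.344 mA.

I_D = 0.344 mA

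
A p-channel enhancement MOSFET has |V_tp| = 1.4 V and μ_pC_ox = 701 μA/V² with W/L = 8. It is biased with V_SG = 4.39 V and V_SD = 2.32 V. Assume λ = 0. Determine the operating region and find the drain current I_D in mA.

Triode; I_D = 23.8 mA

k_p = μ_pC_ox · (W/L) = 5.608 mA/V².
V_ov = V_SG − |V_tp| = 4.39 − 1.4 = 2.99 V.
Since V_SD = 2.32 V < V_ov = 2.99 V, the device is in the triode region.
I_D = k_p [V_ov · V_SD − ½ V_SD²] = 5.608 × [2.99 × 2.32 − 0.5 × 2.32²] = 23.8 mA.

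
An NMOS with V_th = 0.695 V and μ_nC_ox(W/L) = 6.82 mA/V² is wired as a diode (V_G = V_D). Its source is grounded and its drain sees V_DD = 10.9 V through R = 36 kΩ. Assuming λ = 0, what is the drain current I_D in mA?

I_D = 0.276 mA

With gate tied to drain, V_GS = V_DS ≥ V_GS − V_th, so the device is in saturation.
KCL at the drain: ½ k_n (V_GS − V_th)² = (V_DD − V_GS)/R.
Let x = V_GS − 0.695. Then 123 x² + x − 10.21 = 0, giving x = 0.284 V (positive root), so V_GS = 0.979 V.
I_D = (V_DD − V_GS)/R = (10.9 − 0.979) / 36 = 0.276 mA.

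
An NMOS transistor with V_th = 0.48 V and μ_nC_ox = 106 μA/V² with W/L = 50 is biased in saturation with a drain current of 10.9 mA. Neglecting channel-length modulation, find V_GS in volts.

k_n = μ_nC_ox · (W/L) = 5.3 mA/V².
In saturation I_D = ½ k_n (V_GS − V_th)², so V_GS − V_th = √(2 I_D / k_n) = √(2 × 10.9 / 5.3) = 2.03 V.
V_GS = 0.48 + 2.03 = 2.51 V.

V_GS = 2.51 V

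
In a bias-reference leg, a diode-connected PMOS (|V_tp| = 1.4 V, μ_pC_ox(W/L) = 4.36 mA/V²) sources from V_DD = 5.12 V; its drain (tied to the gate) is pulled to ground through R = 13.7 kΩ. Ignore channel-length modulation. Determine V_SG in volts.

V_SG = 1.74 V

With gate tied to drain, V_SG = V_SD ≥ V_SG − |V_tp|, so the device is in saturation.
KCL at the drain: ½ k_p (V_SG − |V_tp|)² = (V_DD − V_SG)/R.
Let x = V_SG − 1.4. Then 29.9 x² + x − 3.72 = 0, giving x = 0.337 V (positive root), so V_SG = 1.74 V.
I_D = (V_DD − V_SG)/R = (5.12 − 1.74) / 13.7 = 0.247 mA.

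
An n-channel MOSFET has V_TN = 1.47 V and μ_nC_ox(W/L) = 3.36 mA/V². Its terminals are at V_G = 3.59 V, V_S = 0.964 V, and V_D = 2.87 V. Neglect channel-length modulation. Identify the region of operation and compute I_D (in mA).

Saturation; I_D = 2.25 mA

V_GS = V_G − V_S = 3.59 − 0.964 = 2.63 V; V_DS = V_D − V_S = 2.87 − 0.964 = 1.91 V.
V_ov = V_GS − V_TN = 2.63 − 1.47 = 1.16 V.
Since V_DS = 1.91 V ≥ V_ov = 1.16 V, the device is in saturation.
I_D = ½ k_n V_ov² = 0.5 × 3.36 × 1.16² = 2.25 mA.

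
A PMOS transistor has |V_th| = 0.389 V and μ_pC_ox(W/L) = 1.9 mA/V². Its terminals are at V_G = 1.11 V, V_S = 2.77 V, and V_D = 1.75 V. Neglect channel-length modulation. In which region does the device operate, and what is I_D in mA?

Triode; I_D = 1.47 mA

V_SG = V_S − V_G = 2.77 − 1.11 = 1.66 V; V_SD = V_S − V_D = 2.77 − 1.75 = 1.02 V.
V_ov = V_SG − |V_th| = 1.66 − 0.389 = 1.27 V.
Since V_SD = 1.02 V < V_ov = 1.27 V, the device is in the triode region.
I_D = k_p [V_ov · V_SD − ½ V_SD²] = 1.9 × [1.27 × 1.02 − 0.5 × 1.02²] = 1.47 mA.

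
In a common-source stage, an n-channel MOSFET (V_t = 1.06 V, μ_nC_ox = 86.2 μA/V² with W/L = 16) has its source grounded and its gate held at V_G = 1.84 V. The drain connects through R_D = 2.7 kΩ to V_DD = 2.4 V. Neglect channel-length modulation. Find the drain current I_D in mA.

I_D = 0.420 mA

V_GS = V_G = 1.84 V, so V_ov = 1.84 − 1.06 = 0.78 V.
k_n = μ_nC_ox · (W/L) = 1.379 mA/V².
Assume saturation: I_D = ½ k_n V_ov² = 0.5 × 1.379 × 0.78² = 0.42 mA, giving V_DS = V_DD − I_D R_D = 2.4 − 0.42 × 2.7 = 1.27 V.
V_DS = 1.27 V ≥ V_ov = 0.78 V, confirming saturation.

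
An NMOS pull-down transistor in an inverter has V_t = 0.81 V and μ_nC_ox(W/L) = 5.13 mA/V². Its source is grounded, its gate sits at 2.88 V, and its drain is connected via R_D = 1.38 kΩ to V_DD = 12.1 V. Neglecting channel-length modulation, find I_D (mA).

V_GS = V_G = 2.88 V, so V_ov = 2.88 − 0.81 = 2.07 V.
Assume saturation: I_D = ½ k_n V_ov² = 0.5 × 5.13 × 2.07² = 11 mA, giving V_DS = V_DD − I_D R_D = 12.1 − 11 × 1.38 = -3.07 V.
But -3.07 V < V_ov = 2.07 V, so the device is actually in triode.
In triode I_D = k_n[V_ov V_DS − ½ V_DS²] and I_D = (V_DD − V_DS)/R_D. Equating: 3.54 V_DS² − 15.65 V_DS + 12.1 = 0, giving V_DS = 0.998 V (the root below V_ov).
I_D = (12.1 − 0.998) / 1.38 = 8.04 mA.

I_D = 8.04 mA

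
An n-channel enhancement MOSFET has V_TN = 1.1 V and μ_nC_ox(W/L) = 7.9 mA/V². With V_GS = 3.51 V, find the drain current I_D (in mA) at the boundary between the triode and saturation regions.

I_D = 22.9 mA

At the boundary V_DS = V_ov = V_GS − V_TN = 3.51 − 1.1 = 2.41 V.
I_D = ½ k_n V_ov² = 0.5 × 7.9 × 2.41² = 22.9 mA.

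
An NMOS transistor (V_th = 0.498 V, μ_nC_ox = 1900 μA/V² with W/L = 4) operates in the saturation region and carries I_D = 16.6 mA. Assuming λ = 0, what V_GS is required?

V_GS = 2.59 V

k_n = μ_nC_ox · (W/L) = 7.6 mA/V².
In saturation I_D = ½ k_n (V_GS − V_th)², so V_GS − V_th = √(2 I_D / k_n) = √(2 × 16.6 / 7.6) = 2.09 V.
V_GS = 0.498 + 2.09 = 2.59 V.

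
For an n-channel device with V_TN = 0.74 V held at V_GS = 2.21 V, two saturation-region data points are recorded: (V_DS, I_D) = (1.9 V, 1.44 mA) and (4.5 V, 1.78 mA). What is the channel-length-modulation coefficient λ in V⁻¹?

With V_GS fixed, I_D ∝ (1 + λ V_DS) in saturation, so I_D2/I_D1 = (1 + λ V_DS2)/(1 + λ V_DS1).
1.78/1.44 = 1.236 = (1 + 4.5 λ)/(1 + 1.9 λ).
Solving: λ (I_D1 V_DS2 − I_D2 V_DS1) = I_D2 − I_D1, so λ = (1.78 − 1.44) / (1.44 × 4.5 − 1.78 × 1.9) = 0.34 / 3.1 = 0.11 V⁻¹.

λ = 0.110 V⁻¹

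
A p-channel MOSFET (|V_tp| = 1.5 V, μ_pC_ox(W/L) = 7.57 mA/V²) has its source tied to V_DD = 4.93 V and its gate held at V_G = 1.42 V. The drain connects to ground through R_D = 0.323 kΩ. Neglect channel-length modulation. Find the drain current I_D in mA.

V_SG = V_DD − V_G = 4.93 − 1.42 = 3.51 V, so V_ov = 3.51 − 1.5 = 2.01 V.
Assume saturation: I_D = ½ k_p V_ov² = 0.5 × 7.57 × 2.01² = 15.3 mA, giving V_SD = V_DD − I_D R_D = 4.93 − 15.3 × 0.323 = -0.00924 V.
But -0.00924 V < V_ov = 2.01 V, so the device is actually in triode.
In triode I_D = k_p[V_ov V_SD − ½ V_SD²] and I_D = (V_DD − V_SD)/R_D. Equating: 1.22 V_SD² − 5.915 V_SD + 4.93 = 0, giving V_SD = 1.07 V (the root below V_ov).
I_D = (4.93 − 1.07) / 0.323 = 11.9 mA.

I_D = 11.9 mA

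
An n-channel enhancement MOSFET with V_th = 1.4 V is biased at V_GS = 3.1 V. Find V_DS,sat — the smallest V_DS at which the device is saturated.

V_DS,sat = 1.70 V

The boundary between triode and saturation is V_DS = V_GS − V_th = V_ov.
V_ov = 3.1 − 1.4 = 1.7 V.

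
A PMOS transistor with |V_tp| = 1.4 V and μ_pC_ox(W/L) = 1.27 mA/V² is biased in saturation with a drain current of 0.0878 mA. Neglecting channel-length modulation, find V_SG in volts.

In saturation I_D = ½ k_p (V_SG − |V_tp|)², so V_SG − |V_tp| = √(2 I_D / k_p) = √(2 × 0.0878 / 1.27) = 0.372 V.
V_SG = 1.4 + 0.372 = 1.77 V.

V_SG = 1.77 V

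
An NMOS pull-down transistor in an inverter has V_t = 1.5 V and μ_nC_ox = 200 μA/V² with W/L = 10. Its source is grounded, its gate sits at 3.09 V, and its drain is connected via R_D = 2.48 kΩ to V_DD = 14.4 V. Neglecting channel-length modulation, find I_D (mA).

I_D = 2.53 mA

V_GS = V_G = 3.09 V, so V_ov = 3.09 − 1.5 = 1.59 V.
k_n = μ_nC_ox · (W/L) = 2 mA/V².
Assume saturation: I_D = ½ k_n V_ov² = 0.5 × 2 × 1.59² = 2.53 mA, giving V_DS = V_DD − I_D R_D = 14.4 − 2.53 × 2.48 = 8.13 V.
V_DS = 8.13 V ≥ V_ov = 1.59 V, confirming saturation.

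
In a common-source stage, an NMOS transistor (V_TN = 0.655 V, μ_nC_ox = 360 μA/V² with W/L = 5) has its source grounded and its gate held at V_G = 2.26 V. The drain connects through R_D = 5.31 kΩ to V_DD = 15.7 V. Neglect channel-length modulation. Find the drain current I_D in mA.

V_GS = V_G = 2.26 V, so V_ov = 2.26 − 0.655 = 1.6 V.
k_n = μ_nC_ox · (W/L) = 1.8 mA/V².
Assume saturation: I_D = ½ k_n V_ov² = 0.5 × 1.8 × 1.6² = 2.32 mA, giving V_DS = V_DD − I_D R_D = 15.7 − 2.32 × 5.31 = 3.39 V.
V_DS = 3.39 V ≥ V_ov = 1.6 V, confirming saturation.

I_D = 2.32 mA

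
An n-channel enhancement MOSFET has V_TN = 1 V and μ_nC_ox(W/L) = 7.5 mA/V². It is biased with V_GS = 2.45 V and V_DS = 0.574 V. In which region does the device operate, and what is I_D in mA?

Triode; I_D = 5.01 mA

V_ov = V_GS − V_TN = 2.45 − 1 = 1.45 V.
Since V_DS = 0.574 V < V_ov = 1.45 V, the device is in the triode region.
I_D = k_n [V_ov · V_DS − ½ V_DS²] = 7.5 × [1.45 × 0.574 − 0.5 × 0.574²] = 5.01 mA.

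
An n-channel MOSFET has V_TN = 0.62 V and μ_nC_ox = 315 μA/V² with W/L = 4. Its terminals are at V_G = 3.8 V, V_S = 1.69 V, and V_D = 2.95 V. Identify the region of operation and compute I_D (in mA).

V_GS = V_G − V_S = 3.8 − 1.69 = 2.11 V; V_DS = V_D − V_S = 2.95 − 1.69 = 1.26 V.
k_n = μ_nC_ox · (W/L) = 1.26 mA/V².
V_ov = V_GS − V_TN = 2.11 − 0.62 = 1.49 V.
Since V_DS = 1.26 V < V_ov = 1.49 V, the device is in the triode region.
I_D = k_n [V_ov · V_DS − ½ V_DS²] = 1.26 × [1.49 × 1.26 − 0.5 × 1.26²] = 1.37 mA.

Triode; I_D = 1.37 mA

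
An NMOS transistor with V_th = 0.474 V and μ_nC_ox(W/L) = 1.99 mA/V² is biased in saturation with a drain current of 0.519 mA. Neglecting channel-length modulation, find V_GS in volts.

In saturation I_D = ½ k_n (V_GS − V_th)², so V_GS − V_th = √(2 I_D / k_n) = √(2 × 0.519 / 1.99) = 0.722 V.
V_GS = 0.474 + 0.722 = 1.2 V.

V_GS = 1.20 V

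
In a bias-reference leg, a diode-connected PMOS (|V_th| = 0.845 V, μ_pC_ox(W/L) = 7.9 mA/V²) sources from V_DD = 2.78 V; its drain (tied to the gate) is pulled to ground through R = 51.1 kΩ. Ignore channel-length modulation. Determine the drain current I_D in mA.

With gate tied to drain, V_SG = V_SD ≥ V_SG − |V_th|, so the device is in saturation.
KCL at the drain: ½ k_p (V_SG − |V_th|)² = (V_DD − V_SG)/R.
Let x = V_SG − 0.845. Then 202 x² + x − 1.935 = 0, giving x = 0.0955 V (positive root), so V_SG = 0.94 V.
I_D = (V_DD − V_SG)/R = (2.78 − 0.94) / 51.1 = 0.036 mA.

I_D = 0.0360 mA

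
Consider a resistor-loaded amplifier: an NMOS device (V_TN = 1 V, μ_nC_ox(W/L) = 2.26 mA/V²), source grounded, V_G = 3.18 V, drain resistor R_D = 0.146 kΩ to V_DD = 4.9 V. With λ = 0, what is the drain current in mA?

V_GS = V_G = 3.18 V, so V_ov = 3.18 − 1 = 2.18 V.
Assume saturation: I_D = ½ k_n V_ov² = 0.5 × 2.26 × 2.18² = 5.37 mA, giving V_DS = V_DD − I_D R_D = 4.9 − 5.37 × 0.146 = 4.12 V.
V_DS = 4.12 V ≥ V_ov = 2.18 V, confirming saturation.

I_D = 5.37 mA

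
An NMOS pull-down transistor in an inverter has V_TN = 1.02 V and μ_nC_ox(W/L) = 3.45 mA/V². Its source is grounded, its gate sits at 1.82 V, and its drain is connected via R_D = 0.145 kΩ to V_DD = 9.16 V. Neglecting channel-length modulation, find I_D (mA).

V_GS = V_G = 1.82 V, so V_ov = 1.82 − 1.02 = 0.8 V.
Assume saturation: I_D = ½ k_n V_ov² = 0.5 × 3.45 × 0.8² = 1.1 mA, giving V_DS = V_DD − I_D R_D = 9.16 − 1.1 × 0.145 = 9 V.
V_DS = 9 V ≥ V_ov = 0.8 V, confirming saturation.

I_D = 1.10 mA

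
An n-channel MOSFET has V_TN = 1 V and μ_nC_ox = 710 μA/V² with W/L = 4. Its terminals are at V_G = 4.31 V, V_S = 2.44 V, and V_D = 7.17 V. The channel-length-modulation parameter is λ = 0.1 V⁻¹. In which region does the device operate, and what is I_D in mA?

Saturation; I_D = 1.58 mA

V_GS = V_G − V_S = 4.31 − 2.44 = 1.87 V; V_DS = V_D − V_S = 7.17 − 2.44 = 4.73 V.
k_n = μ_nC_ox · (W/L) = 2.84 mA/V².
V_ov = V_GS − V_TN = 1.87 − 1 = 0.87 V.
Since V_DS = 4.73 V ≥ V_ov = 0.87 V, the device is in saturation.
I_D = ½ k_n V_ov² (1 + λ V_DS) = 0.5 × 2.84 × 0.87² × (1 + 0.1 × 4.73) = 1.58 mA.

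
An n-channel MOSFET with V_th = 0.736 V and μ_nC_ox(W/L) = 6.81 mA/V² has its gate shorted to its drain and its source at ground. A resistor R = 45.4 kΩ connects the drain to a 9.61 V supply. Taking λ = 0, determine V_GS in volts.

V_GS = 0.972 V

With gate tied to drain, V_GS = V_DS ≥ V_GS − V_th, so the device is in saturation.
KCL at the drain: ½ k_n (V_GS − V_th)² = (V_DD − V_GS)/R.
Let x = V_GS − 0.736. Then 155 x² + x − 8.874 = 0, giving x = 0.236 V (positive root), so V_GS = 0.972 V.
I_D = (V_DD − V_GS)/R = (9.61 − 0.972) / 45.4 = 0.19 mA.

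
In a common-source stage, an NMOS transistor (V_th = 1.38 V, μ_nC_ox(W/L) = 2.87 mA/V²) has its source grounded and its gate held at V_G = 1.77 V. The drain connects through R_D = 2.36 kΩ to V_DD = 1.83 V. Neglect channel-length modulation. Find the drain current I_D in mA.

I_D = 0.218 mA

V_GS = V_G = 1.77 V, so V_ov = 1.77 − 1.38 = 0.39 V.
Assume saturation: I_D = ½ k_n V_ov² = 0.5 × 2.87 × 0.39² = 0.218 mA, giving V_DS = V_DD − I_D R_D = 1.83 − 0.218 × 2.36 = 1.31 V.
V_DS = 1.31 V ≥ V_ov = 0.39 V, confirming saturation.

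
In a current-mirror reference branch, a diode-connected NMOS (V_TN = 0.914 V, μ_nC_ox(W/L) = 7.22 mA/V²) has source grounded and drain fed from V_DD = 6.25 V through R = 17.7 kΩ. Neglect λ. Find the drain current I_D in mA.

I_D = 0.286 mA

With gate tied to drain, V_GS = V_DS ≥ V_GS − V_TN, so the device is in saturation.
KCL at the drain: ½ k_n (V_GS − V_TN)² = (V_DD − V_GS)/R.
Let x = V_GS − 0.914. Then 63.9 x² + x − 5.336 = 0, giving x = 0.281 V (positive root), so V_GS = 1.2 V.
I_D = (V_DD − V_GS)/R = (6.25 − 1.2) / 17.7 = 0.286 mA.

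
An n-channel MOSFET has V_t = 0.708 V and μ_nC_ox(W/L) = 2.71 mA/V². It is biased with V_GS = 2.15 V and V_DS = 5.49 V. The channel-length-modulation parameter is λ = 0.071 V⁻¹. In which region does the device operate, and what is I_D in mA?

V_ov = V_GS − V_t = 2.15 − 0.708 = 1.44 V.
Since V_DS = 5.49 V ≥ V_ov = 1.44 V, the device is in saturation.
I_D = ½ k_n V_ov² (1 + λ V_DS) = 0.5 × 2.71 × 1.44² × (1 + 0.071 × 5.49) = 3.92 mA.

Saturation; I_D = 3.92 mA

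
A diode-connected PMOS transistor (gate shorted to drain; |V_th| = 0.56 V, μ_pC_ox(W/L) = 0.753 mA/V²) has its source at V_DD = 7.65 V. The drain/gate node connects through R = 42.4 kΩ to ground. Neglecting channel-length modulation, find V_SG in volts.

V_SG = 1.20 V

With gate tied to drain, V_SG = V_SD ≥ V_SG − |V_th|, so the device is in saturation.
KCL at the drain: ½ k_p (V_SG − |V_th|)² = (V_DD − V_SG)/R.
Let x = V_SG − 0.56. Then 16 x² + x − 7.09 = 0, giving x = 0.636 V (positive root), so V_SG = 1.2 V.
I_D = (V_DD − V_SG)/R = (7.65 − 1.2) / 42.4 = 0.152 mA.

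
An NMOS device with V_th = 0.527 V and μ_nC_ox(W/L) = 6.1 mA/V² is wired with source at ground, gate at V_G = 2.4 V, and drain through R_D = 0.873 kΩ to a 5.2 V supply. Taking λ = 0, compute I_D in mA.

I_D = 5.33 mA

V_GS = V_G = 2.4 V, so V_ov = 2.4 − 0.527 = 1.87 V.
Assume saturation: I_D = ½ k_n V_ov² = 0.5 × 6.1 × 1.87² = 10.7 mA, giving V_DS = V_DD − I_D R_D = 5.2 − 10.7 × 0.873 = -4.14 V.
But -4.14 V < V_ov = 1.87 V, so the device is actually in triode.
In triode I_D = k_n[V_ov V_DS − ½ V_DS²] and I_D = (V_DD − V_DS)/R_D. Equating: 2.66 V_DS² − 10.97 V_DS + 5.2 = 0, giving V_DS = 0.546 V (the root below V_ov).
I_D = (5.2 − 0.546) / 0.873 = 5.33 mA.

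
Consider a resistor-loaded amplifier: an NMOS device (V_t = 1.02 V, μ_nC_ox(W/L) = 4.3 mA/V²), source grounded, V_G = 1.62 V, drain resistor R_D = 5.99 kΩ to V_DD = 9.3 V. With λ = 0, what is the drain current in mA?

V_GS = V_G = 1.62 V, so V_ov = 1.62 − 1.02 = 0.6 V.
Assume saturation: I_D = ½ k_n V_ov² = 0.5 × 4.3 × 0.6² = 0.774 mA, giving V_DS = V_DD − I_D R_D = 9.3 − 0.774 × 5.99 = 4.66 V.
V_DS = 4.66 V ≥ V_ov = 0.6 V, confirming saturation.

I_D = 0.774 mA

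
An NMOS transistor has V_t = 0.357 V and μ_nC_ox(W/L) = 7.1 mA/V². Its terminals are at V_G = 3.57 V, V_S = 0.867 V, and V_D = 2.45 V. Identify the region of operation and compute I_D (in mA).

Triode; I_D = 17.5 mA

V_GS = V_G − V_S = 3.57 − 0.867 = 2.7 V; V_DS = V_D − V_S = 2.45 − 0.867 = 1.58 V.
V_ov = V_GS − V_t = 2.7 − 0.357 = 2.35 V.
Since V_DS = 1.58 V < V_ov = 2.35 V, the device is in the triode region.
I_D = k_n [V_ov · V_DS − ½ V_DS²] = 7.1 × [2.35 × 1.58 − 0.5 × 1.58²] = 17.5 mA.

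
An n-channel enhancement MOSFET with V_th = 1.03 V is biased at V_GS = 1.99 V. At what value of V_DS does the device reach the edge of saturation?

V_DS,sat = 0.960 V

The boundary between triode and saturation is V_DS = V_GS − V_th = V_ov.
V_ov = 1.99 − 1.03 = 0.96 V.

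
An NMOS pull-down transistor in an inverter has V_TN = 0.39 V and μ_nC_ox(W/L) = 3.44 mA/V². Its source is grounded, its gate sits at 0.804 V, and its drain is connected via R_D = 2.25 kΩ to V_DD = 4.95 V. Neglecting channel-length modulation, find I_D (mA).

V_GS = V_G = 0.804 V, so V_ov = 0.804 − 0.39 = 0.414 V.
Assume saturation: I_D = ½ k_n V_ov² = 0.5 × 3.44 × 0.414² = 0.295 mA, giving V_DS = V_DD − I_D R_D = 4.95 − 0.295 × 2.25 = 4.29 V.
V_DS = 4.29 V ≥ V_ov = 0.414 V, confirming saturation.

I_D = 0.295 mA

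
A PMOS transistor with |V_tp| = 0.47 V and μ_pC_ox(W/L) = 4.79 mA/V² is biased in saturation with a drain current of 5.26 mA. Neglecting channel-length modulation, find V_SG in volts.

V_SG = 1.95 V

In saturation I_D = ½ k_p (V_SG − |V_tp|)², so V_SG − |V_tp| = √(2 I_D / k_p) = √(2 × 5.26 / 4.79) = 1.48 V.
V_SG = 0.47 + 1.48 = 1.95 V.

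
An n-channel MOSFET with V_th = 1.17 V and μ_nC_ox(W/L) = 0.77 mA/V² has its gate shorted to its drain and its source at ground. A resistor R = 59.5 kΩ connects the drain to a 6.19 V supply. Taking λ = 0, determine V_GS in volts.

V_GS = 1.62 V

With gate tied to drain, V_GS = V_DS ≥ V_GS − V_th, so the device is in saturation.
KCL at the drain: ½ k_n (V_GS − V_th)² = (V_DD − V_GS)/R.
Let x = V_GS − 1.17. Then 22.9 x² + x − 5.02 = 0, giving x = 0.447 V (positive root), so V_GS = 1.62 V.
I_D = (V_DD − V_GS)/R = (6.19 − 1.62) / 59.5 = 0.0769 mA.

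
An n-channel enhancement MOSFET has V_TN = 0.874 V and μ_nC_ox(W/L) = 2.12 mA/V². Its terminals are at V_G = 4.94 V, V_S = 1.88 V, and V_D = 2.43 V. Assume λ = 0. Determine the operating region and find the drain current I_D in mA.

V_GS = V_G − V_S = 4.94 − 1.88 = 3.06 V; V_DS = V_D − V_S = 2.43 − 1.88 = 0.55 V.
V_ov = V_GS − V_TN = 3.06 − 0.874 = 2.19 V.
Since V_DS = 0.55 V < V_ov = 2.19 V, the device is in the triode region.
I_D = k_n [V_ov · V_DS − ½ V_DS²] = 2.12 × [2.19 × 0.55 − 0.5 × 0.55²] = 2.23 mA.

Triode; I_D = 2.23 mA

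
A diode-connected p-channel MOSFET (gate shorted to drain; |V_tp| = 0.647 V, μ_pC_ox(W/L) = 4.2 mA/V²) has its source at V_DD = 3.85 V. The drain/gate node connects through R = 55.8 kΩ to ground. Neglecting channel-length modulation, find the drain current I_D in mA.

I_D = 0.0545 mA

With gate tied to drain, V_SG = V_SD ≥ V_SG − |V_tp|, so the device is in saturation.
KCL at the drain: ½ k_p (V_SG − |V_tp|)² = (V_DD − V_SG)/R.
Let x = V_SG − 0.647. Then 117 x² + x − 3.203 = 0, giving x = 0.161 V (positive root), so V_SG = 0.808 V.
I_D = (V_DD − V_SG)/R = (3.85 − 0.808) / 55.8 = 0.0545 mA.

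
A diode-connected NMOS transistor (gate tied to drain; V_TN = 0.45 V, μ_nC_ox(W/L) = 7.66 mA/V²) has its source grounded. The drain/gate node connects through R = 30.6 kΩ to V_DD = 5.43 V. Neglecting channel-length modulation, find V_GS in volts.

With gate tied to drain, V_GS = V_DS ≥ V_GS − V_TN, so the device is in saturation.
KCL at the drain: ½ k_n (V_GS − V_TN)² = (V_DD − V_GS)/R.
Let x = V_GS − 0.45. Then 117 x² + x − 4.98 = 0, giving x = 0.202 V (positive root), so V_GS = 0.652 V.
I_D = (V_DD − V_GS)/R = (5.43 − 0.652) / 30.6 = 0.156 mA.

V_GS = 0.652 V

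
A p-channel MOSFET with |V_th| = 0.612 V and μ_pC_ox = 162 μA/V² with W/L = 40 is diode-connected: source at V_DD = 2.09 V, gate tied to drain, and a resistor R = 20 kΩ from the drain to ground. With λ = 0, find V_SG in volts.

With gate tied to drain, V_SG = V_SD ≥ V_SG − |V_th|, so the device is in saturation.
k_p = μ_pC_ox · (W/L) = 6.48 mA/V².
KCL at the drain: ½ k_p (V_SG − |V_th|)² = (V_DD − V_SG)/R.
Let x = V_SG − 0.612. Then 64.8 x² + x − 1.478 = 0, giving x = 0.144 V (positive root), so V_SG = 0.756 V.
I_D = (V_DD − V_SG)/R = (2.09 − 0.756) / 20 = 0.0667 mA.

V_SG = 0.756 V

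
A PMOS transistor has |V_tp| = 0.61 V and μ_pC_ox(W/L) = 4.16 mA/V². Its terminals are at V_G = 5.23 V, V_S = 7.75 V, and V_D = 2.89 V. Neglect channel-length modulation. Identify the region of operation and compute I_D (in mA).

V_SG = V_S − V_G = 7.75 − 5.23 = 2.52 V; V_SD = V_S − V_D = 7.75 − 2.89 = 4.86 V.
V_ov = V_SG − |V_tp| = 2.52 − 0.61 = 1.91 V.
Since V_SD = 4.86 V ≥ V_ov = 1.91 V, the device is in saturation.
I_D = ½ k_p V_ov² = 0.5 × 4.16 × 1.91² = 7.59 mA.

Saturation; I_D = 7.59 mA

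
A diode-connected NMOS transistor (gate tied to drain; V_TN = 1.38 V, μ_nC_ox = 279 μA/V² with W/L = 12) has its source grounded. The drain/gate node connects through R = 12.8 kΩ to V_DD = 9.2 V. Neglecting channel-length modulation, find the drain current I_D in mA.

I_D = 0.566 mA

With gate tied to drain, V_GS = V_DS ≥ V_GS − V_TN, so the device is in saturation.
k_n = μ_nC_ox · (W/L) = 3.348 mA/V².
KCL at the drain: ½ k_n (V_GS − V_TN)² = (V_DD − V_GS)/R.
Let x = V_GS − 1.38. Then 21.4 x² + x − 7.82 = 0, giving x = 0.581 V (positive root), so V_GS = 1.96 V.
I_D = (V_DD − V_GS)/R = (9.2 − 1.96) / 12.8 = 0.566 mA.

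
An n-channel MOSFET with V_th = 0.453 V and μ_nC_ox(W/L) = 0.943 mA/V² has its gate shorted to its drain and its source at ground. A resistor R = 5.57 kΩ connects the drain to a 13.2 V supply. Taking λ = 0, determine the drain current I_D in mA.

With gate tied to drain, V_GS = V_DS ≥ V_GS − V_th, so the device is in saturation.
KCL at the drain: ½ k_n (V_GS − V_th)² = (V_DD − V_GS)/R.
Let x = V_GS − 0.453. Then 2.63 x² + x − 12.75 = 0, giving x = 2.02 V (positive root), so V_GS = 2.47 V.
I_D = (V_DD − V_GS)/R = (13.2 − 2.47) / 5.57 = 1.93 mA.

I_D = 1.93 mA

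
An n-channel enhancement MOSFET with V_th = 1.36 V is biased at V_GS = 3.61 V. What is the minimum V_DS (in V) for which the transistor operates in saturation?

V_DS,sat = 2.25 V

The boundary between triode and saturation is V_DS = V_GS − V_th = V_ov.
V_ov = 3.61 − 1.36 = 2.25 V.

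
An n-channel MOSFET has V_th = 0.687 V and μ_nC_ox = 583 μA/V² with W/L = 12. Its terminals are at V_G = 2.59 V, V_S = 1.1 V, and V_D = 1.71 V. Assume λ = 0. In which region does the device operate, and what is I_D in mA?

Triode; I_D = 2.13 mA

V_GS = V_G − V_S = 2.59 − 1.1 = 1.49 V; V_DS = V_D − V_S = 1.71 − 1.1 = 0.61 V.
k_n = μ_nC_ox · (W/L) = 6.996 mA/V².
V_ov = V_GS − V_th = 1.49 − 0.687 = 0.803 V.
Since V_DS = 0.61 V < V_ov = 0.803 V, the device is in the triode region.
I_D = k_n [V_ov · V_DS − ½ V_DS²] = 6.996 × [0.803 × 0.61 − 0.5 × 0.61²] = 2.13 mA.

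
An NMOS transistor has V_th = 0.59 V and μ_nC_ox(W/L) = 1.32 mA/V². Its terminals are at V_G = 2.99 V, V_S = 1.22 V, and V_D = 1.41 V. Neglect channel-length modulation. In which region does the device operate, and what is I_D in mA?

V_GS = V_G − V_S = 2.99 − 1.22 = 1.77 V; V_DS = V_D − V_S = 1.41 − 1.22 = 0.19 V.
V_ov = V_GS − V_th = 1.77 − 0.59 = 1.18 V.
Since V_DS = 0.19 V < V_ov = 1.18 V, the device is in the triode region.
I_D = k_n [V_ov · V_DS − ½ V_DS²] = 1.32 × [1.18 × 0.19 − 0.5 × 0.19²] = 0.272 mA.

Triode; I_D = 0.272 mA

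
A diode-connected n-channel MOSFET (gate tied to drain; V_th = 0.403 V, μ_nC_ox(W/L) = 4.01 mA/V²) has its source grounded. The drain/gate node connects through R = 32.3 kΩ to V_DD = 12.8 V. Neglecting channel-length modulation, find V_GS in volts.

V_GS = 0.833 V

With gate tied to drain, V_GS = V_DS ≥ V_GS − V_th, so the device is in saturation.
KCL at the drain: ½ k_n (V_GS − V_th)² = (V_DD − V_GS)/R.
Let x = V_GS − 0.403. Then 64.8 x² + x − 12.4 = 0, giving x = 0.43 V (positive root), so V_GS = 0.833 V.
I_D = (V_DD − V_GS)/R = (12.8 − 0.833) / 32.3 = 0.37 mA.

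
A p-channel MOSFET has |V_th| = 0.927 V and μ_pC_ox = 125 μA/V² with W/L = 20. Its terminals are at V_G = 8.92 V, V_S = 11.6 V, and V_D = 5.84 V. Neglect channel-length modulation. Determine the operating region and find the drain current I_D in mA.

Saturation; I_D = 3.84 mA

V_SG = V_S − V_G = 11.6 − 8.92 = 2.68 V; V_SD = V_S − V_D = 11.6 − 5.84 = 5.76 V.
k_p = μ_pC_ox · (W/L) = 2.5 mA/V².
V_ov = V_SG − |V_th| = 2.68 − 0.927 = 1.75 V.
Since V_SD = 5.76 V ≥ V_ov = 1.75 V, the device is in saturation.
I_D = ½ k_p V_ov² = 0.5 × 2.5 × 1.75² = 3.84 mA.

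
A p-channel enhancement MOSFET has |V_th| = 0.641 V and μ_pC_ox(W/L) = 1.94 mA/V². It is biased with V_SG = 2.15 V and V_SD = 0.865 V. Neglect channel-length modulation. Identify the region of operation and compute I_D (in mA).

V_ov = V_SG − |V_th| = 2.15 − 0.641 = 1.51 V.
Since V_SD = 0.865 V < V_ov = 1.51 V, the device is in the triode region.
I_D = k_p [V_ov · V_SD − ½ V_SD²] = 1.94 × [1.51 × 0.865 − 0.5 × 0.865²] = 1.81 mA.

Triode; I_D = 1.81 mA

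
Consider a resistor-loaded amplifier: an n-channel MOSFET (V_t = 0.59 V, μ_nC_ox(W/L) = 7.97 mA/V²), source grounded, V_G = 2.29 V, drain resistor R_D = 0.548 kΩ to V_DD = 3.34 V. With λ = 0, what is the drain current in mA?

V_GS = V_G = 2.29 V, so V_ov = 2.29 − 0.59 = 1.7 V.
Assume saturation: I_D = ½ k_n V_ov² = 0.5 × 7.97 × 1.7² = 11.5 mA, giving V_DS = V_DD − I_D R_D = 3.34 − 11.5 × 0.548 = -2.97 V.
But -2.97 V < V_ov = 1.7 V, so the device is actually in triode.
In triode I_D = k_n[V_ov V_DS − ½ V_DS²] and I_D = (V_DD − V_DS)/R_D. Equating: 2.18 V_DS² − 8.425 V_DS + 3.34 = 0, giving V_DS = 0.449 V (the root below V_ov).
I_D = (3.34 − 0.449) / 0.548 = 5.28 mA.

I_D = 5.28 mA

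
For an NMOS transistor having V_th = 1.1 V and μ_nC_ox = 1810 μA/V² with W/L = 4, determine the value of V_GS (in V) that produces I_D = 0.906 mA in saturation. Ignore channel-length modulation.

V_GS = 1.60 V

k_n = μ_nC_ox · (W/L) = 7.24 mA/V².
In saturation I_D = ½ k_n (V_GS − V_th)², so V_GS − V_th = √(2 I_D / k_n) = √(2 × 0.906 / 7.24) = 0.5 V.
V_GS = 1.1 + 0.5 = 1.6 V.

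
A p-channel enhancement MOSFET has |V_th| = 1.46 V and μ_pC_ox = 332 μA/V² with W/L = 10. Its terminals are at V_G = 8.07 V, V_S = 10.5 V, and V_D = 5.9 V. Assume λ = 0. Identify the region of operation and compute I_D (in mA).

Saturation; I_D = 1.56 mA

V_SG = V_S − V_G = 10.5 − 8.07 = 2.43 V; V_SD = V_S − V_D = 10.5 − 5.9 = 4.6 V.
k_p = μ_pC_ox · (W/L) = 3.32 mA/V².
V_ov = V_SG − |V_th| = 2.43 − 1.46 = 0.97 V.
Since V_SD = 4.6 V ≥ V_ov = 0.97 V, the device is in saturation.
I_D = ½ k_p V_ov² = 0.5 × 3.32 × 0.97² = 1.56 mA.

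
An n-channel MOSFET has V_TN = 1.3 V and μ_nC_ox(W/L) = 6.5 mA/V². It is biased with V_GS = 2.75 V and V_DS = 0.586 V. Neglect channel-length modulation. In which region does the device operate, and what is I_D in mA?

Triode; I_D = 4.41 mA

V_ov = V_GS − V_TN = 2.75 − 1.3 = 1.45 V.
Since V_DS = 0.586 V < V_ov = 1.45 V, the device is in the triode region.
I_D = k_n [V_ov · V_DS − ½ V_DS²] = 6.5 × [1.45 × 0.586 − 0.5 × 0.586²] = 4.41 mA.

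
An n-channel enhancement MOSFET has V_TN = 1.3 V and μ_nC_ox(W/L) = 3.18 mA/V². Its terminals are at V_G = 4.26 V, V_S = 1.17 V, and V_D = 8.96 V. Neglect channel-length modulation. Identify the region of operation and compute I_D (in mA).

V_GS = V_G − V_S = 4.26 − 1.17 = 3.09 V; V_DS = V_D − V_S = 8.96 − 1.17 = 7.79 V.
V_ov = V_GS − V_TN = 3.09 − 1.3 = 1.79 V.
Since V_DS = 7.79 V ≥ V_ov = 1.79 V, the device is in saturation.
I_D = ½ k_n V_ov² = 0.5 × 3.18 × 1.79² = 5.09 mA.

Saturation; I_D = 5.09 mA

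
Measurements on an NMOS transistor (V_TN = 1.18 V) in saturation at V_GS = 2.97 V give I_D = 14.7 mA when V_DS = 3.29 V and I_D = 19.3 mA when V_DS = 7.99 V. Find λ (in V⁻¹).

λ = 0.0853 V⁻¹

With V_GS fixed, I_D ∝ (1 + λ V_DS) in saturation, so I_D2/I_D1 = (1 + λ V_DS2)/(1 + λ V_DS1).
19.3/14.7 = 1.313 = (1 + 7.99 λ)/(1 + 3.29 λ).
Solving: λ (I_D1 V_DS2 − I_D2 V_DS1) = I_D2 − I_D1, so λ = (19.3 − 14.7) / (14.7 × 7.99 − 19.3 × 3.29) = 4.6 / 54 = 0.0853 V⁻¹.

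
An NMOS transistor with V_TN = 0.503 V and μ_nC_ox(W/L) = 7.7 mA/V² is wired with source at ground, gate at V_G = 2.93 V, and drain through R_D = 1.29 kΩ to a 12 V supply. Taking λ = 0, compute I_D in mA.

I_D = 8.89 mA

V_GS = V_G = 2.93 V, so V_ov = 2.93 − 0.503 = 2.43 V.
Assume saturation: I_D = ½ k_n V_ov² = 0.5 × 7.7 × 2.43² = 22.7 mA, giving V_DS = V_DD − I_D R_D = 12 − 22.7 × 1.29 = -17.3 V.
But -17.3 V < V_ov = 2.43 V, so the device is actually in triode.
In triode I_D = k_n[V_ov V_DS − ½ V_DS²] and I_D = (V_DD − V_DS)/R_D. Equating: 4.97 V_DS² − 25.11 V_DS + 12 = 0, giving V_DS = 0.534 V (the root below V_ov).
I_D = (12 − 0.534) / 1.29 = 8.89 mA.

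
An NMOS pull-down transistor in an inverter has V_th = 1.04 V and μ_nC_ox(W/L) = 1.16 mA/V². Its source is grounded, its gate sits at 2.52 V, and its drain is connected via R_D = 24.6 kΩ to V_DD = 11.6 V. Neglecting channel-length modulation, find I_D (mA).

I_D = 0.459 mA

V_GS = V_G = 2.52 V, so V_ov = 2.52 − 1.04 = 1.48 V.
Assume saturation: I_D = ½ k_n V_ov² = 0.5 × 1.16 × 1.48² = 1.27 mA, giving V_DS = V_DD − I_D R_D = 11.6 − 1.27 × 24.6 = -19.7 V.
But -19.7 V < V_ov = 1.48 V, so the device is actually in triode.
In triode I_D = k_n[V_ov V_DS − ½ V_DS²] and I_D = (V_DD − V_DS)/R_D. Equating: 14.3 V_DS² − 43.23 V_DS + 11.6 = 0, giving V_DS = 0.298 V (the root below V_ov).
I_D = (11.6 − 0.298) / 24.6 = 0.459 mA.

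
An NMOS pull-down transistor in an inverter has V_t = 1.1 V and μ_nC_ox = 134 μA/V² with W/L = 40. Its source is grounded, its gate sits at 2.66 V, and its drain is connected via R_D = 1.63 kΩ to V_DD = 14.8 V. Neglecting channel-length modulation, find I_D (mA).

I_D = 6.52 mA

V_GS = V_G = 2.66 V, so V_ov = 2.66 − 1.1 = 1.56 V.
k_n = μ_nC_ox · (W/L) = 5.36 mA/V².
Assume saturation: I_D = ½ k_n V_ov² = 0.5 × 5.36 × 1.56² = 6.52 mA, giving V_DS = V_DD − I_D R_D = 14.8 − 6.52 × 1.63 = 4.17 V.
V_DS = 4.17 V ≥ V_ov = 1.56 V, confirming saturation.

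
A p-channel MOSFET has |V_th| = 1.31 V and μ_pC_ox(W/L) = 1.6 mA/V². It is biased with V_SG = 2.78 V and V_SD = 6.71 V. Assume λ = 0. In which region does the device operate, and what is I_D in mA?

Saturation; I_D = 1.73 mA

V_ov = V_SG − |V_th| = 2.78 − 1.31 = 1.47 V.
Since V_SD = 6.71 V ≥ V_ov = 1.47 V, the device is in saturation.
I_D = ½ k_p V_ov² = 0.5 × 1.6 × 1.47² = 1.73 mA.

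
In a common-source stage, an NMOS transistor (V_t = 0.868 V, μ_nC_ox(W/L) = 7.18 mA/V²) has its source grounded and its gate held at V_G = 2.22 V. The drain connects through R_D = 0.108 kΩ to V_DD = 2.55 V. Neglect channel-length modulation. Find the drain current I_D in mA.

V_GS = V_G = 2.22 V, so V_ov = 2.22 − 0.868 = 1.35 V.
Assume saturation: I_D = ½ k_n V_ov² = 0.5 × 7.18 × 1.35² = 6.56 mA, giving V_DS = V_DD − I_D R_D = 2.55 − 6.56 × 0.108 = 1.84 V.
V_DS = 1.84 V ≥ V_ov = 1.35 V, confirming saturation.

I_D = 6.56 mA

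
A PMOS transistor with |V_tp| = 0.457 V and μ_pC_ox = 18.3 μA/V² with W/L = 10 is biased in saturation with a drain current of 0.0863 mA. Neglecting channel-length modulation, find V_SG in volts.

V_SG = 1.43 V

k_p = μ_pC_ox · (W/L) = 0.183 mA/V².
In saturation I_D = ½ k_p (V_SG − |V_tp|)², so V_SG − |V_tp| = √(2 I_D / k_p) = √(2 × 0.0863 / 0.183) = 0.971 V.
V_SG = 0.457 + 0.971 = 1.43 V.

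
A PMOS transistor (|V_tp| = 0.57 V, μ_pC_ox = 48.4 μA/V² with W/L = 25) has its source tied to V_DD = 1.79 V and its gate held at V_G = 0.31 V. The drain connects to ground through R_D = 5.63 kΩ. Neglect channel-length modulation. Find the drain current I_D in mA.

I_D = 0.267 mA

V_SG = V_DD − V_G = 1.79 − 0.31 = 1.48 V, so V_ov = 1.48 − 0.57 = 0.91 V.
k_p = μ_pC_ox · (W/L) = 1.21 mA/V².
Assume saturation: I_D = ½ k_p V_ov² = 0.5 × 1.21 × 0.91² = 0.501 mA, giving V_SD = V_DD − I_D R_D = 1.79 − 0.501 × 5.63 = -1.03 V.
But -1.03 V < V_ov = 0.91 V, so the device is actually in triode.
In triode I_D = k_p[V_ov V_SD − ½ V_SD²] and I_D = (V_DD − V_SD)/R_D. Equating: 3.41 V_SD² − 7.199 V_SD + 1.79 = 0, giving V_SD = 0.288 V (the root below V_ov).
I_D = (1.79 − 0.288) / 5.63 = 0.267 mA.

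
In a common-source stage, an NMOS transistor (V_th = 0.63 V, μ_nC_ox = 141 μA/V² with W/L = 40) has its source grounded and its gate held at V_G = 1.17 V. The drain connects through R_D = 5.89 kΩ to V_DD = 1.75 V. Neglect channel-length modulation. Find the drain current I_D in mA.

I_D = 0.280 mA

V_GS = V_G = 1.17 V, so V_ov = 1.17 − 0.63 = 0.54 V.
k_n = μ_nC_ox · (W/L) = 5.64 mA/V².
Assume saturation: I_D = ½ k_n V_ov² = 0.5 × 5.64 × 0.54² = 0.822 mA, giving V_DS = V_DD − I_D R_D = 1.75 − 0.822 × 5.89 = -3.09 V.
But -3.09 V < V_ov = 0.54 V, so the device is actually in triode.
In triode I_D = k_n[V_ov V_DS − ½ V_DS²] and I_D = (V_DD − V_DS)/R_D. Equating: 16.6 V_DS² − 18.94 V_DS + 1.75 = 0, giving V_DS = 0.101 V (the root below V_ov).
I_D = (1.75 − 0.101) / 5.89 = 0.28 mA.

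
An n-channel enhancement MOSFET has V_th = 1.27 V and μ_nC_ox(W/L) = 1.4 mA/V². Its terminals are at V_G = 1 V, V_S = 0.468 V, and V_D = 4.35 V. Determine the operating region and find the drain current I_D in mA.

V_GS = V_G − V_S = 1 − 0.468 = 0.532 V; V_DS = V_D − V_S = 4.35 − 0.468 = 3.88 V.
V_GS = 0.532 V < V_th = 1.27 V, so the transistor is in cutoff.

Cutoff; I_D = 0 mA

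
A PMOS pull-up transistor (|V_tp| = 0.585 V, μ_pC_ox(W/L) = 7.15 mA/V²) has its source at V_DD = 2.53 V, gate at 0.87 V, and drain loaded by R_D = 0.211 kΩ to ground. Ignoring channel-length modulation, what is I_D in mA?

I_D = 4.13 mA

V_SG = V_DD − V_G = 2.53 − 0.87 = 1.66 V, so V_ov = 1.66 − 0.585 = 1.07 V.
Assume saturation: I_D = ½ k_p V_ov² = 0.5 × 7.15 × 1.07² = 4.13 mA, giving V_SD = V_DD − I_D R_D = 2.53 − 4.13 × 0.211 = 1.66 V.
V_SD = 1.66 V ≥ V_ov = 1.07 V, confirming saturation.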